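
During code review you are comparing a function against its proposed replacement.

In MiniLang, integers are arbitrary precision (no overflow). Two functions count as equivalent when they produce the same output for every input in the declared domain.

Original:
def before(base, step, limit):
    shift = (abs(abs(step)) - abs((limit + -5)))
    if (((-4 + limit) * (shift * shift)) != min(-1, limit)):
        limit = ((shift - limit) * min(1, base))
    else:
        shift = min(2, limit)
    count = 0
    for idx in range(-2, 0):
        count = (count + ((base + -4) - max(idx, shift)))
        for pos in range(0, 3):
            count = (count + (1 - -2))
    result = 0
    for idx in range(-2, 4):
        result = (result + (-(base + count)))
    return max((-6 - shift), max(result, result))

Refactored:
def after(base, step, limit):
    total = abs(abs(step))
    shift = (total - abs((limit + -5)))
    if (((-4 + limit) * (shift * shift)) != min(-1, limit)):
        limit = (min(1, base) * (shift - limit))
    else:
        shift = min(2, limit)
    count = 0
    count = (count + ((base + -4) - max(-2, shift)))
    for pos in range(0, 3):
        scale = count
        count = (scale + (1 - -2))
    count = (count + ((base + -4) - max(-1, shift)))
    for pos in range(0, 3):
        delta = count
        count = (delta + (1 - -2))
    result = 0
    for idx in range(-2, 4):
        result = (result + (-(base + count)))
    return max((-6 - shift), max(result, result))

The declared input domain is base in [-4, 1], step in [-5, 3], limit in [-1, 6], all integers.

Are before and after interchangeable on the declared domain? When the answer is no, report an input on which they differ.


Although statement counts differ, min/max/abs usage differs, constant usage differs, local variable names differ, arithmetic usage differs, loop structure differs, 432/432 inputs agree.
verdict: equivalent


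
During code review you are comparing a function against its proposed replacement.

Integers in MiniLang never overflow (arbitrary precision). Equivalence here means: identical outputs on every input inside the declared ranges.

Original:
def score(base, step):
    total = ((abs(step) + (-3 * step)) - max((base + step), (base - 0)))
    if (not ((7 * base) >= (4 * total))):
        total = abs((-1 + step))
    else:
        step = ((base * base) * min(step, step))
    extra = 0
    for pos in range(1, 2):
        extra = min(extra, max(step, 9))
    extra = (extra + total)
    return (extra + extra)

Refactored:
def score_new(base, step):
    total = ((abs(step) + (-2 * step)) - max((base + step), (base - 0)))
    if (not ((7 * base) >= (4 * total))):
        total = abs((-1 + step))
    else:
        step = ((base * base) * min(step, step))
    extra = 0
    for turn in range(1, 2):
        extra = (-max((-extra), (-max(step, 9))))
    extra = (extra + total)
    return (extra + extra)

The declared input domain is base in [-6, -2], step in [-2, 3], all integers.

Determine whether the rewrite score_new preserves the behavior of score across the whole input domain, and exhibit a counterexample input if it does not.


Run the pair on base=-3, step=3.
score: total := -6 | (not ((7 * base) >= (4 * total))): false | step := 27 | extra := 0 | iter pos=1: | extra := 0 | extra := -6 | result -12
score_new: total := -3 | (not ((7 * base) >= (4 * total))): true | total := 2 | extra := 0 | iter turn=1: | extra := 0 | extra := 2 | result 4
-12 != 4, so the rewrite changes behavior.
verdict: not equivalent; witness: base=-3, step=3


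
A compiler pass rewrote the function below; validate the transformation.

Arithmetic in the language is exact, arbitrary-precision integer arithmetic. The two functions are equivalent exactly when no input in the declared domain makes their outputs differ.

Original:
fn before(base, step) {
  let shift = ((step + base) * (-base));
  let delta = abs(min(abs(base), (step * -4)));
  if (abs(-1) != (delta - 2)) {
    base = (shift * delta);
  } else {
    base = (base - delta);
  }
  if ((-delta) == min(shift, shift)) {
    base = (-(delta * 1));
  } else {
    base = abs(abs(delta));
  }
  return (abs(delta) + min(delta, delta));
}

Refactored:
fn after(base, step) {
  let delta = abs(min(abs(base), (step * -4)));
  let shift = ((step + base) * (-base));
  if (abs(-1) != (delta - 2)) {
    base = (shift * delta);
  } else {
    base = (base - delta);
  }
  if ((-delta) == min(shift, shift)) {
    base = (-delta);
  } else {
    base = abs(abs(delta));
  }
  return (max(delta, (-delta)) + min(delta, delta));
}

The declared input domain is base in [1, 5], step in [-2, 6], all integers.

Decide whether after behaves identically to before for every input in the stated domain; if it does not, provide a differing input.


Differences: arithmetic usage differs, plus constant usage differs, plus min/max/abs usage differs — yet all 45 inputs agree.
verdict: equivalent


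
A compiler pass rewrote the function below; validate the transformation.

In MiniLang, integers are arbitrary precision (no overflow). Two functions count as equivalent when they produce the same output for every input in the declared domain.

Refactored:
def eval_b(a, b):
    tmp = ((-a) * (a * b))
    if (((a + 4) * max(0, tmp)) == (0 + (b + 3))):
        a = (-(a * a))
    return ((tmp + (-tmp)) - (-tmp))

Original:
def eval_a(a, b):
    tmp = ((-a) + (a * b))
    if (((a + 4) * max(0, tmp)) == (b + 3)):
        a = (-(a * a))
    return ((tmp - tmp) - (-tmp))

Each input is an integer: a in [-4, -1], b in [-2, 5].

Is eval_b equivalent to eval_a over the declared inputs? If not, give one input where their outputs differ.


Not equivalent: a=-4, b=-2 separates them (12 vs 32).
eval_a: tmp becomes 12; next (((a + 4) * max(0, tmp)) == (b + 3)) evaluates to false; next final value 12
eval_b: tmp becomes 32; next (((a + 4) * max(0, tmp)) == (0 + (b + 3))) evaluates to false; next final value 32
verdict: not equivalent; witness: a=-4, b=-2


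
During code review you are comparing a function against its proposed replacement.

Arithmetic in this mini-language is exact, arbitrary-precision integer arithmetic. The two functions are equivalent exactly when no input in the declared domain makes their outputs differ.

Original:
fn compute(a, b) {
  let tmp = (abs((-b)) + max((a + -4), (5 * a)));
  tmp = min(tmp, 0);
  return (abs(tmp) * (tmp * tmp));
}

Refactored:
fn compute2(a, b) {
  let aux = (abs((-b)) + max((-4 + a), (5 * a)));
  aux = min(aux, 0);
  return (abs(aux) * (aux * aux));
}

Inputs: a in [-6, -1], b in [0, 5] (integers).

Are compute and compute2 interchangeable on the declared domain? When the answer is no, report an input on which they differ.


Reading the diff, among the changes: local variable names differ.
One worked example (a=-5, b=5) — compute: tmp = -4; tmp = -4; return 64; compute2: aux = -4; aux = -4; return 64; agreement on 64.
Every one of the 36 inputs gives matching results.
verdict: equivalent


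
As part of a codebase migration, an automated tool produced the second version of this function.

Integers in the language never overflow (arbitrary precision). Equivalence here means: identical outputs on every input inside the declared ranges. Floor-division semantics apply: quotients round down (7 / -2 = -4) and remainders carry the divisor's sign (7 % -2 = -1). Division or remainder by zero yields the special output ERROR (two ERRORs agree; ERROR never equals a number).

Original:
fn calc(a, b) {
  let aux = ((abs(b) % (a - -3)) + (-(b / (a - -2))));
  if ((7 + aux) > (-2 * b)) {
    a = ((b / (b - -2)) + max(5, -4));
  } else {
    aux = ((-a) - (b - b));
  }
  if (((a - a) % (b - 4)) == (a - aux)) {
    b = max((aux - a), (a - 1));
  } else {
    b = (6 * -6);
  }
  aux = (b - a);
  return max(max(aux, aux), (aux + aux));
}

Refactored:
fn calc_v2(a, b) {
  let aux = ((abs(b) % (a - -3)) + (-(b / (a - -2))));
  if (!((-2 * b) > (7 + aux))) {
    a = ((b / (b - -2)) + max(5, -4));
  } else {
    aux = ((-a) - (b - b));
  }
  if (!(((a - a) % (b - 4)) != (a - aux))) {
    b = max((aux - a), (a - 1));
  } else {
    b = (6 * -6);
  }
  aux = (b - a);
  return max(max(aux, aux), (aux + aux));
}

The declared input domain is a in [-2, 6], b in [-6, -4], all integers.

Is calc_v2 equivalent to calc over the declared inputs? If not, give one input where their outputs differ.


Try a=1, b=-5.
calc: aux becomes 3; next ((7 + aux) > (-2 * b)) evaluates to false; next aux becomes -1; next (((a - a) % (b - 4)) == (a - aux)) evaluates to false; next b becomes -36; next aux becomes -37; next final value -37
calc_v2: aux becomes 3; next (!((-2 * b) > (7 + aux))) evaluates to true; next a becomes 6; next (!(((a - a) % (b - 4)) != (a - aux))) evaluates to false; next b becomes -36; next aux becomes -42; next final value -42
-37 against -42: the behavior changed.
verdict: not equivalent; witness: a=1, b=-5


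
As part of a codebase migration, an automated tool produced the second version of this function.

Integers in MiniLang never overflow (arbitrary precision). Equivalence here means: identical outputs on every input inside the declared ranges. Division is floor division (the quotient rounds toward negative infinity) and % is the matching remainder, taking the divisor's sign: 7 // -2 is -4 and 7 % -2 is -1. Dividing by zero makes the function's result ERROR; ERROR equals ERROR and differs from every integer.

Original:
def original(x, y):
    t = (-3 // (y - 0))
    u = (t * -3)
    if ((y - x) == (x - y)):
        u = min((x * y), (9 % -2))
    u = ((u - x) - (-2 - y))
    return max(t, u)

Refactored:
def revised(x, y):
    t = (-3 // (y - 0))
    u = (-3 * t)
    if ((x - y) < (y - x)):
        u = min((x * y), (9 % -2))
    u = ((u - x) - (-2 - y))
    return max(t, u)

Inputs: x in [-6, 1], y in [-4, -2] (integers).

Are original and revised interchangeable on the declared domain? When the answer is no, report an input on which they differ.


Consider the input x=-6, y=-4.
original: t = 0; u = 0; ((y - x) == (x - y)) -> false; u = 4; return 4
revised: t = 0; u = 0; ((x - y) < (y - x)) -> true; u = -1; u = 3; return 3
4 and 3 differ, so these are not the same function on this domain.
verdict: not equivalent; witness: x=-6, y=-4


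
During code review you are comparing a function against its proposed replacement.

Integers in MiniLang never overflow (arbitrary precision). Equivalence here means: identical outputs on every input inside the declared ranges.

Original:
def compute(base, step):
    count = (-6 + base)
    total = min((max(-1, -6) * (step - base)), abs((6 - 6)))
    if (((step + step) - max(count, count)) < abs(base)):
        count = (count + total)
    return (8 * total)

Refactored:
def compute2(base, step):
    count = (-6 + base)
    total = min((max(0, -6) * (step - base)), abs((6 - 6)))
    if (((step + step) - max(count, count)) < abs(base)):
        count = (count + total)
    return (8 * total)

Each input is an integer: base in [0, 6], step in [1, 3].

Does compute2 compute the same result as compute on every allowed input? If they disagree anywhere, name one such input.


Not equivalent: base=0, step=1 separates them (-8 vs 0).
compute: count := -6 | total := -1 | (((step + step) - max(count, count)) < abs(base)): false | result -8
compute2: count := -6 | total := 0 | (((step + step) - max(count, count)) < abs(base)): false | result 0
verdict: not equivalent; witness: base=0, step=1


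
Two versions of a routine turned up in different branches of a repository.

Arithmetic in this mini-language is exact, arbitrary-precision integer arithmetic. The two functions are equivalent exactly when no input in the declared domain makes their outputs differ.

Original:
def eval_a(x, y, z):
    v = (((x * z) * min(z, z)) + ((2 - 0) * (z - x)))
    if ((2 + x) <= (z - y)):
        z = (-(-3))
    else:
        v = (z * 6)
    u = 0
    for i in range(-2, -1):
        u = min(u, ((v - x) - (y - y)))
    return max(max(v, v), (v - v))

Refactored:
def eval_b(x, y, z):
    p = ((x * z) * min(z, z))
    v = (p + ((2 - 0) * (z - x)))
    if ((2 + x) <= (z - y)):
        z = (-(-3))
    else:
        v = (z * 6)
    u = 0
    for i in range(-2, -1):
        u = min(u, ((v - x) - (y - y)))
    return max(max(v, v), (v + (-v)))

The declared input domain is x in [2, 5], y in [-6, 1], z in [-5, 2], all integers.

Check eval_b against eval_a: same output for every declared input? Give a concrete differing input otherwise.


Comparing the listings, the differences include: local variable names differ; statement counts differ; arithmetic usage differs.
Tracing x=3, y=-1, z=0: eval_a: v = -6; ((2 + x) <= (z - y)) -> false; v = 0; u = 0; [i=-2]; u = -3; return 0 | eval_b: p = 0; v = -6; ((2 + x) <= (z - y)) -> false; v = 0; u = 0; [i=-2]; u = -3; return 0 — matching result 0.
Sweeping the whole domain (256 inputs) finds no disagreement.
verdict: equivalent


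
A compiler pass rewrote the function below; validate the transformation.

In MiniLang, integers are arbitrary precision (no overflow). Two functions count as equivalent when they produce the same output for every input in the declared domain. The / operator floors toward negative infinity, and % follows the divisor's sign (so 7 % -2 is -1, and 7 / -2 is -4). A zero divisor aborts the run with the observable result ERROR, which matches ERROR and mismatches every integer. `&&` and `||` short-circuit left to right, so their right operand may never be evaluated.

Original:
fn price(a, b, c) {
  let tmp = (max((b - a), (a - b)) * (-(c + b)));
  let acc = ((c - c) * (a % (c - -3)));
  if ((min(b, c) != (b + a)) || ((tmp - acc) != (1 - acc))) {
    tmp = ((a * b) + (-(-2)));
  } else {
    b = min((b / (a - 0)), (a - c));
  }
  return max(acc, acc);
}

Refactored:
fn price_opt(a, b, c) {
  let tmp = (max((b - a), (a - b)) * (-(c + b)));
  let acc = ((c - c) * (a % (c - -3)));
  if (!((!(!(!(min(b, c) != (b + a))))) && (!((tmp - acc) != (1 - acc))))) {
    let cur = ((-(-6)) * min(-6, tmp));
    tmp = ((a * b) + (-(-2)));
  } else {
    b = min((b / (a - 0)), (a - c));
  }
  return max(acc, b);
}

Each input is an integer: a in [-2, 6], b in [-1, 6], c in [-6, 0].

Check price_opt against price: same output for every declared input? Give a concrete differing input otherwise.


These are not equivalent — on a=-2, b=1, c=-6 the outputs split (0 vs 1).
price: tmp becomes 15; next acc becomes 0; next ((min(b, c) != (b + a)) || ((tmp - acc) != (1 - acc))) evaluates to true; next tmp becomes 0; next final value 0
price_opt: tmp becomes 15; next acc becomes 0; next (!((!(!(!(min(b, c) != (b + a))))) && (!((tmp - acc) != (1 - acc))))) evaluates to true; next cur becomes -36; next tmp becomes 0; next final value 1
verdict: not equivalent; witness: a=-2, b=1, c=-6


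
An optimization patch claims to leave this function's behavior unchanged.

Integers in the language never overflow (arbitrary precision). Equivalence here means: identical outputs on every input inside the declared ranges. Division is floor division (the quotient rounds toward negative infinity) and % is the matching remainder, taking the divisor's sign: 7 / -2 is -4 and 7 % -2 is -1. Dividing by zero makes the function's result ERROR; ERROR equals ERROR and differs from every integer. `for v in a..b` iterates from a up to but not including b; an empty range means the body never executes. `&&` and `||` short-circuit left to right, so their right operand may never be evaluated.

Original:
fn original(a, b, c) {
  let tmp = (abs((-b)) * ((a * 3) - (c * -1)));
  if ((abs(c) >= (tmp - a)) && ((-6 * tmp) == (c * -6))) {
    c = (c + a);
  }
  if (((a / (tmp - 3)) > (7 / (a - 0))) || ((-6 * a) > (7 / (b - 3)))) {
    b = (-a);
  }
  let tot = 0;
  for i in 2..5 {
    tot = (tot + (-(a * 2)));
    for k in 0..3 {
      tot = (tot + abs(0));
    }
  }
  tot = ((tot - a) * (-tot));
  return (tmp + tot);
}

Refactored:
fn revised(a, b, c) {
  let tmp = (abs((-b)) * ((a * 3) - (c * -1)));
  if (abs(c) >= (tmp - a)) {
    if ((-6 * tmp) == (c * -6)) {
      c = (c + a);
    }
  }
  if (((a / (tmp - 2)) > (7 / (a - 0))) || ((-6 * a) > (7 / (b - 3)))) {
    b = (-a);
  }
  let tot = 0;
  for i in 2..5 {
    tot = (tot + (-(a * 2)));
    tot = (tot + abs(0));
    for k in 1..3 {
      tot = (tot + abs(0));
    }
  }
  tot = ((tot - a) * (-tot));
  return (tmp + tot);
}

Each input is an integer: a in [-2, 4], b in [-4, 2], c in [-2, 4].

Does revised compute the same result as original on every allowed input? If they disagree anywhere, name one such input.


On input a=-1, b=-3, c=4, original returns ERROR while revised returns -39.
verdict: not equivalent; witness: a=-1, b=-3, c=4


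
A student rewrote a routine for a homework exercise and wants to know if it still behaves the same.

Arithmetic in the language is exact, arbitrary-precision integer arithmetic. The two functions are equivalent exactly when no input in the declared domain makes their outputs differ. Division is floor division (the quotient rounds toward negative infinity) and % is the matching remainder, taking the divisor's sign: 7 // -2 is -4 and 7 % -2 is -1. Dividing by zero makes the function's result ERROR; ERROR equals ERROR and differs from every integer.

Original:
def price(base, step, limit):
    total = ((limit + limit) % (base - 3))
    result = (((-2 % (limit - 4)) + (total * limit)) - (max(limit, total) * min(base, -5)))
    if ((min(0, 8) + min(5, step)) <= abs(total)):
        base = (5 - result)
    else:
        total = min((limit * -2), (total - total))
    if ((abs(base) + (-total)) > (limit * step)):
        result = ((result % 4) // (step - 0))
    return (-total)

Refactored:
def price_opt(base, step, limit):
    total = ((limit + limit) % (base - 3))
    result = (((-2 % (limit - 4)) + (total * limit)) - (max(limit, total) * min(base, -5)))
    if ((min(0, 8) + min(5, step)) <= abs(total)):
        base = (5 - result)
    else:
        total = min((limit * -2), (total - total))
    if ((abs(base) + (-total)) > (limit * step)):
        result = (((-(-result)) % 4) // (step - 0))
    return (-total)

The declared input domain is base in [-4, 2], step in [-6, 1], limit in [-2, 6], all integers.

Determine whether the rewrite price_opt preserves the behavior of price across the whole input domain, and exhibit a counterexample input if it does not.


Differences: same computation, different form — yet all 504 inputs agree.
verdict: equivalent


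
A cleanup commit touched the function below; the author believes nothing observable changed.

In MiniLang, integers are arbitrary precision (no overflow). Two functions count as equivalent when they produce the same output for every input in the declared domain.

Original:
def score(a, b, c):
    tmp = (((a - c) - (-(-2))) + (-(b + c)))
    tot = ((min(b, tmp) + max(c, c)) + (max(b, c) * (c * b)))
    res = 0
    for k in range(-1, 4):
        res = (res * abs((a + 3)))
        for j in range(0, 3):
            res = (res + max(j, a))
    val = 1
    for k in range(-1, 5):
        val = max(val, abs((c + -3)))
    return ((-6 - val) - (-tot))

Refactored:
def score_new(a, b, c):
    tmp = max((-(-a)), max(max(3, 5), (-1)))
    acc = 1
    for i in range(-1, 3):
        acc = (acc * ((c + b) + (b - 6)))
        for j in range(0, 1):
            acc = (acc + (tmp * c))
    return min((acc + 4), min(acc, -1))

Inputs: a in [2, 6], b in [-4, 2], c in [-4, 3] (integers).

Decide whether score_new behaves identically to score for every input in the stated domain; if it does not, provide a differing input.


The rewrite breaks on a=2, b=-4, c=-4, where the results are -85 and -1.
score: tmp becomes 12; next tot becomes -72; next res becomes 0; next at k=-1:; next res becomes 0; next at j=0:; next res becomes 2; next at j=1:; next res becomes 4; next at j=2:; next res becomes 6; next at k=0:; next res becomes 30; next at j=0:; next res becomes 32; next at j=1:; next res becomes 34; next at j=2:; next res becomes 36; next at k=1:; next res becomes 180; next at j=0:; next res becomes 182; next at j=1:; next res becomes 184; next at j=2:; next res becomes 186; next at k=2:; next res becomes 930; next at j=0:; next res becomes 932; next at j=1:; next res becomes 934; next at j=2:; next res becomes 936; next at k=3:; next res becomes 4680; next at j=0:; next res becomes 4682; next at j=1:; next res becomes 4684; next at j=2:; next res becomes 4686; next val becomes 1; next at k=-1:; next val becomes 7; next at k=0:; next val becomes 7; next at k=1:; next val becomes 7; next at k=2:; next val becomes 7; next at k=3:; next val becomes 7; next at k=4:; next val becomes 7; next final value -85
score_new: tmp becomes 5; next acc becomes 1; next at i=-1:; next acc becomes -18; next at j=0:; next acc becomes -38; next at i=0:; next acc becomes 684; next at j=0:; next acc becomes 664; next at i=1:; next acc becomes -11952; next at j=0:; next acc becomes -11972; next at i=2:; next acc becomes 215496; next at j=0:; next acc becomes 215476; next final value -1
verdict: not equivalent; witness: a=2, b=-4, c=-4


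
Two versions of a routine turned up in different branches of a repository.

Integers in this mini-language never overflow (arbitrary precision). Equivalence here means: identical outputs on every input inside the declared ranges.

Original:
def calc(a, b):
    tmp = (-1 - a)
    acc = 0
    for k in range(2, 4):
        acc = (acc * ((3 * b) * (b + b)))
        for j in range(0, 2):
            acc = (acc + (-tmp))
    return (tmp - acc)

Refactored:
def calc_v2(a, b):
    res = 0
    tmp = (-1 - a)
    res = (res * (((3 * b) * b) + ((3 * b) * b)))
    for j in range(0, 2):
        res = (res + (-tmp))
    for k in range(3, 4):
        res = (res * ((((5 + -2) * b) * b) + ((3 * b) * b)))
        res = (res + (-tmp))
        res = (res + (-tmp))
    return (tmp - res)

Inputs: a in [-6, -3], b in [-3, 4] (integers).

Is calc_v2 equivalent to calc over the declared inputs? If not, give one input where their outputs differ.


Changes here: local variable names differ, plus loop structure differs, plus arithmetic usage differs, plus statement counts differ, plus constant usage differs; the full 32-point sweep finds no disagreement.
verdict: equivalent


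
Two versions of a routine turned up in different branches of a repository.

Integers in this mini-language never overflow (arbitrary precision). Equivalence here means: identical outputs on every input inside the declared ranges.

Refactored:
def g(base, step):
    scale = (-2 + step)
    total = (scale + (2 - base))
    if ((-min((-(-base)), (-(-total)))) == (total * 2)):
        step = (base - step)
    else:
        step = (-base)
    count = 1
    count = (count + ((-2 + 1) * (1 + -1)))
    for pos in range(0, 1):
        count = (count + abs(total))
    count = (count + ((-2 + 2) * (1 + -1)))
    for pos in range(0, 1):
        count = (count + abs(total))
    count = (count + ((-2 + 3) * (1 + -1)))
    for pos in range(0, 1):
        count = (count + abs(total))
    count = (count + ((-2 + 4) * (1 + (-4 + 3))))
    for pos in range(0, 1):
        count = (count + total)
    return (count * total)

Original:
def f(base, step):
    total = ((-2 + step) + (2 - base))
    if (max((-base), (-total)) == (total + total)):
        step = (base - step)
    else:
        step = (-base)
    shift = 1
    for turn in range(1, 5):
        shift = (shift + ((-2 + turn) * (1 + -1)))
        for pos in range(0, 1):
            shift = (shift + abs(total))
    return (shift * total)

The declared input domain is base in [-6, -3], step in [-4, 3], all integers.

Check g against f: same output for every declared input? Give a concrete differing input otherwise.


Not equivalent: base=-3, step=-4 separates them (-5 vs -3).
f: total becomes -1; next (max((-base), (-total)) == (total + total)) evaluates to false; next step becomes 3; next shift becomes 1; next at turn=1:; next shift becomes 1; next at pos=0:; next shift becomes 2; next at turn=2:; next shift becomes 2; next at pos=0:; next shift becomes 3; next at turn=3:; next shift becomes 3; next at pos=0:; next shift becomes 4; next at turn=4:; next shift becomes 4; next at pos=0:; next shift becomes 5; next final value -5
g: scale becomes -6; next total becomes -1; next ((-min((-(-base)), (-(-total)))) == (total * 2)) evaluates to false; next step becomes 3; next count becomes 1; next count becomes 1; next at pos=0:; next count becomes 2; next count becomes 2; next at pos=0:; next count becomes 3; next count becomes 3; next at pos=0:; next count becomes 4; next count becomes 4; next at pos=0:; next count becomes 3; next final value -3
verdict: not equivalent; witness: base=-3, step=-4


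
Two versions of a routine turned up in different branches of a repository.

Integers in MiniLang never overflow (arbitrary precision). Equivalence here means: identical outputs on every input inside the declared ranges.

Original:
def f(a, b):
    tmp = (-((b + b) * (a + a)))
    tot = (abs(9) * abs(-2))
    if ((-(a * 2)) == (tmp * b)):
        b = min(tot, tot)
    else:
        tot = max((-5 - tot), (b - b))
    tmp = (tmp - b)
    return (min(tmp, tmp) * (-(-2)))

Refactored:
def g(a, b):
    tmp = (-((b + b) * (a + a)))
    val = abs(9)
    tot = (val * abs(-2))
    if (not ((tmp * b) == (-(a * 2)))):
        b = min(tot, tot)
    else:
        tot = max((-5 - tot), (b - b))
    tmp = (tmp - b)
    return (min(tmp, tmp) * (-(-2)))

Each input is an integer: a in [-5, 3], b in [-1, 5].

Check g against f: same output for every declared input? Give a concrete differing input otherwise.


These are not equivalent — on a=-5, b=-1 the outputs split (-38 vs -76).
f: tmp=-20, then tot=18, then ((-(a * 2)) == (tmp * b)) is false, then tot=0, then tmp=-19, then returns -38
g: tmp=-20, then val=9, then tot=18, then (not ((tmp * b) == (-(a * 2)))) is true, then b=18, then tmp=-38, then returns -76
verdict: not equivalent; witness: a=-5, b=-1


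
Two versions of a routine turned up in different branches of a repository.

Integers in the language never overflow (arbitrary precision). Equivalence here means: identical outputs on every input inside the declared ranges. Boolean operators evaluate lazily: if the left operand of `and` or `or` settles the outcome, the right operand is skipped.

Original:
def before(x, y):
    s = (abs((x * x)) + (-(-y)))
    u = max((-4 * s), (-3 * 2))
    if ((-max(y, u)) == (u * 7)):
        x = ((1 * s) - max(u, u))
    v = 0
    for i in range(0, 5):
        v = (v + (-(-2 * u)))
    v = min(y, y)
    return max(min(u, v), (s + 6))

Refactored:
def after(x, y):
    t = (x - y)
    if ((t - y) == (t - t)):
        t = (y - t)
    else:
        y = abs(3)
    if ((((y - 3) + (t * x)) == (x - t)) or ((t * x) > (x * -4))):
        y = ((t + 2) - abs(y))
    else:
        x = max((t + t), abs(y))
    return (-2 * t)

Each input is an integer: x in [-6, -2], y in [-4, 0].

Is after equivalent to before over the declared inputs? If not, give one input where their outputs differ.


Input x=-6, y=-4: 38 from before versus 4 from after.
verdict: not equivalent; witness: x=-6, y=-4


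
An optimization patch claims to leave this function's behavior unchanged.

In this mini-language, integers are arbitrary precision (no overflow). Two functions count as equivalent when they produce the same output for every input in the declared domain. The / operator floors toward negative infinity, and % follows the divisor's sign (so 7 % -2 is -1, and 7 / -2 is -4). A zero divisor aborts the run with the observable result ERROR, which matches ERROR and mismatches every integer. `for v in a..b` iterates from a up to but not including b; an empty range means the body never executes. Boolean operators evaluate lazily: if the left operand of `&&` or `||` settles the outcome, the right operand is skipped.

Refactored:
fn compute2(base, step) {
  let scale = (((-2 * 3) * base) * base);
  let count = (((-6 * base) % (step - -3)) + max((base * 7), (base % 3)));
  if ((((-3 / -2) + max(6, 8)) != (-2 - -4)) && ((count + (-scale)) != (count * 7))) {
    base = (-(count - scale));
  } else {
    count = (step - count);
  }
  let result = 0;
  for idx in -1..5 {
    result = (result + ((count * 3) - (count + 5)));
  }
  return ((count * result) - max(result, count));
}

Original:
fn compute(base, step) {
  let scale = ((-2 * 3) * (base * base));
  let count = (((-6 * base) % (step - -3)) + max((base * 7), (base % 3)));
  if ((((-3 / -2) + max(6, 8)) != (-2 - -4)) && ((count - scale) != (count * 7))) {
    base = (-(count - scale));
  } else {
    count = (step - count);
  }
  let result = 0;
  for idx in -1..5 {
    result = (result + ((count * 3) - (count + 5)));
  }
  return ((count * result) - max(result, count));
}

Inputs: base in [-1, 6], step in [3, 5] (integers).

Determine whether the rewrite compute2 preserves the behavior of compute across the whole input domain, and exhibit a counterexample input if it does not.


This is a faithful refactor — arithmetic usage differs, but the computed results match everywhere.
As a probe, take base=3, step=5: compute runs scale := -54 | count := 27 | ((((-3 / -2) + max(6, 8)) != (-2 - -4)) && ((count - scale) != (count * 7))): true | base := -81 | result := 0 | iter idx=-1: | result := 49 | iter idx=0: | result := 98 | iter idx=1: | result := 147 | iter idx=2: | result := 196 | iter idx=3: | result := 245 | iter idx=4: | result := 294 | result 7644; compute2 runs scale := -54 | count := 27 | ((((-3 / -2) + max(6, 8)) != (-2 - -4)) && ((count + (-scale)) != (count * 7))): true | base := -81 | result := 0 | iter idx=-1: | result := 49 | iter idx=0: | result := 98 | iter idx=1: | result := 147 | iter idx=2: | result := 196 | iter idx=3: | result := 245 | iter idx=4: | result := 294 | result 7644; both end at 7644.
Sweeping the whole domain (24 inputs) finds no disagreement.
verdict: equivalent


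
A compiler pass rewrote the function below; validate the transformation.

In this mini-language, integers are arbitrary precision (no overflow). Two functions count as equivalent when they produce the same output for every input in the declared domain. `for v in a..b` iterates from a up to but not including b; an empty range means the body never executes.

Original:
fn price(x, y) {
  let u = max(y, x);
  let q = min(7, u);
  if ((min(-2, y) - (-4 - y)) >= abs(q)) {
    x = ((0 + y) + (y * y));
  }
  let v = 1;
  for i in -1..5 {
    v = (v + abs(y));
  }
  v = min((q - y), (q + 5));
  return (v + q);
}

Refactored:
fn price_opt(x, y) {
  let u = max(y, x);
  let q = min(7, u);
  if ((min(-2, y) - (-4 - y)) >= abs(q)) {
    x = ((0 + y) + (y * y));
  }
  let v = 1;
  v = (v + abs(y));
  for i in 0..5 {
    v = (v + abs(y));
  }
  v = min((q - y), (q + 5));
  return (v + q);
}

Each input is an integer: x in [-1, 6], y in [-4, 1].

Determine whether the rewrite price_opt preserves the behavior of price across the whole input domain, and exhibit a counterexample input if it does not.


Reading the diff, among the changes: arithmetic usage differs, and loop structure differs, and min/max/abs usage differs, and statement counts differ.
Spot check at x=5, y=-3 — price: u := 5 | q := 5 | ((min(-2, y) - (-4 - y)) >= abs(q)): false | v := 1 | iter i=-1: | v := 4 | iter i=0: | v := 7 | iter i=1: | v := 10 | iter i=2: | v := 13 | iter i=3: | v := 16 | iter i=4: | v := 19 | v := 8 | result 13. price_opt: u := 5 | q := 5 | ((min(-2, y) - (-4 - y)) >= abs(q)): false | v := 1 | v := 4 | iter i=0: | v := 7 | iter i=1: | v := 10 | iter i=2: | v := 13 | iter i=3: | v := 16 | iter i=4: | v := 19 | v := 8 | result 13. Both give 13.
An exhaustive pass over the 48 declared inputs shows identical outputs.
verdict: equivalent


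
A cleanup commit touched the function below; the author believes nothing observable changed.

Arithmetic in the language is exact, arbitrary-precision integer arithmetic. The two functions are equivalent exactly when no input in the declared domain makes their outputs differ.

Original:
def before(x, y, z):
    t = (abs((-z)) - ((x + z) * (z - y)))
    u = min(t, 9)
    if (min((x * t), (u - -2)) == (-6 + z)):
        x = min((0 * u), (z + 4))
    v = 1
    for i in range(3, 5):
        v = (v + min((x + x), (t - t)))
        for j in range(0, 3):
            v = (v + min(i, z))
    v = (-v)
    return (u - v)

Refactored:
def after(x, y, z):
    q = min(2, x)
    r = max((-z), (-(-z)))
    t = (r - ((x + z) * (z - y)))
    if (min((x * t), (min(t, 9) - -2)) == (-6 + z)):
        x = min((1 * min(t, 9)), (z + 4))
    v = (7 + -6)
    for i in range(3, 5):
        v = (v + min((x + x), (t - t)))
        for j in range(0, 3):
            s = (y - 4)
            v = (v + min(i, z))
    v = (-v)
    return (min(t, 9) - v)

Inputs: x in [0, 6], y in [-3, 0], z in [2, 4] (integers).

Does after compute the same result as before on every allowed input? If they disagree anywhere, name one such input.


Evaluate both at x=0, y=-2, z=2.
before: t=-6, then u=-6, then (min((x * t), (u - -2)) == (-6 + z)) is true, then x=0, then v=1, then (i=3), then v=1, then (j=0), then v=3, then (j=1), then v=5, then (j=2), then v=7, then (i=4), then v=7, then (j=0), then v=9, then (j=1), then v=11, then (j=2), then v=13, then v=-13, then returns 7
after: q=0, then r=2, then t=-6, then (min((x * t), (min(t, 9) - -2)) == (-6 + z)) is true, then x=-6, then v=1, then (i=3), then v=-11, then (j=0), then s=-6, then v=-9, then (j=1), then s=-6, then v=-7, then (j=2), then s=-6, then v=-5, then (i=4), then v=-17, then (j=0), then s=-6, then v=-15, then (j=1), then s=-6, then v=-13, then (j=2), then s=-6, then v=-11, then v=11, then returns -17
7 != -17, so the rewrite changes behavior.
verdict: not equivalent; witness: x=0, y=-2, z=2


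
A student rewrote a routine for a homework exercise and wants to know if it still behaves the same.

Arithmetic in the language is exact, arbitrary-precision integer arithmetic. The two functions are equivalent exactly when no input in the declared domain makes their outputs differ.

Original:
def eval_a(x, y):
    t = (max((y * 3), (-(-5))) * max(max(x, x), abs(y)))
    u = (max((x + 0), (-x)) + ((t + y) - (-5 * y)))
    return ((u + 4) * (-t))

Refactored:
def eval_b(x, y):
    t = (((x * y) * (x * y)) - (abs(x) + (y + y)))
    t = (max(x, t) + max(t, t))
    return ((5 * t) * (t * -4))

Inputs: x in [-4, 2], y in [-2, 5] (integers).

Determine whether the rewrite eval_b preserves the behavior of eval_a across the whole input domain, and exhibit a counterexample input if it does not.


These are not equivalent — on x=-4, y=-2 the outputs split (-60 vs -327680).
eval_a: t=10, then u=2, then returns -60
eval_b: t=64, then t=128, then returns -327680
verdict: not equivalent; witness: x=-4, y=-2


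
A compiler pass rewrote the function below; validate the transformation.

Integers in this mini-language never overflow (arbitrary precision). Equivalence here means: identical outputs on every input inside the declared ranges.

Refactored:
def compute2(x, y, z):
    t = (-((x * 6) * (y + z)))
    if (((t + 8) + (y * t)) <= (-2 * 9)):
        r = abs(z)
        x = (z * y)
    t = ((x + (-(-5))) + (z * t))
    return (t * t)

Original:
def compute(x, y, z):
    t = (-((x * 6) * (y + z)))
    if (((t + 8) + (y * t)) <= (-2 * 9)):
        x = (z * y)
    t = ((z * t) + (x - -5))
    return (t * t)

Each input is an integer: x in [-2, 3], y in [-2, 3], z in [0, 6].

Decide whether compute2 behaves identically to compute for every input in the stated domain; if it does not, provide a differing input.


Although statement counts differ, min/max/abs usage differs, arithmetic usage differs, local variable names differ, 252/252 inputs agree.
verdict: equivalent


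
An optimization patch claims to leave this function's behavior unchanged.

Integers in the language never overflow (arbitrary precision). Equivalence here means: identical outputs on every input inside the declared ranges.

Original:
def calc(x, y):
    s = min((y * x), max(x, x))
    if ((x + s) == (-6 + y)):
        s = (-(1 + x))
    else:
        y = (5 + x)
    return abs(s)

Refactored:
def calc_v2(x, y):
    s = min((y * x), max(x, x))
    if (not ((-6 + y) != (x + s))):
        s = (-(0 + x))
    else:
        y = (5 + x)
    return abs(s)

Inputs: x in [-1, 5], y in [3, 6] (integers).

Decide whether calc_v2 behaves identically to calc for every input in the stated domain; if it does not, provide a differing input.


Not equivalent: x=0, y=6 separates them (1 vs 0).
calc: s := 0 | ((x + s) == (-6 + y)): true | s := -1 | result 1
calc_v2: s := 0 | (not ((-6 + y) != (x + s))): true | s := 0 | result 0
verdict: not equivalent; witness: x=0, y=6


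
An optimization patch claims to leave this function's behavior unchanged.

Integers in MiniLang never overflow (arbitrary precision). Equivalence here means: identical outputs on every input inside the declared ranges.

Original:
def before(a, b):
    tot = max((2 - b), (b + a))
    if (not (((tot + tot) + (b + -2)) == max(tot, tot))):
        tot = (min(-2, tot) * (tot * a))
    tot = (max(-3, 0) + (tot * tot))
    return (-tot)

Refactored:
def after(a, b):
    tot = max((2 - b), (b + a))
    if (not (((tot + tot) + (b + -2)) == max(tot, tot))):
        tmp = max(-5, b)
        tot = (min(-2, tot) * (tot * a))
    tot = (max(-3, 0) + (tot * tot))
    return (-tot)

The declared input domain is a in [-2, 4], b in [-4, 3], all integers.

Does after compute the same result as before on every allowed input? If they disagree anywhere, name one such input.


Differences: min/max/abs usage differs, statement counts differ, constant usage differs, local variable names differ — yet all 56 inputs agree.
verdict: equivalent


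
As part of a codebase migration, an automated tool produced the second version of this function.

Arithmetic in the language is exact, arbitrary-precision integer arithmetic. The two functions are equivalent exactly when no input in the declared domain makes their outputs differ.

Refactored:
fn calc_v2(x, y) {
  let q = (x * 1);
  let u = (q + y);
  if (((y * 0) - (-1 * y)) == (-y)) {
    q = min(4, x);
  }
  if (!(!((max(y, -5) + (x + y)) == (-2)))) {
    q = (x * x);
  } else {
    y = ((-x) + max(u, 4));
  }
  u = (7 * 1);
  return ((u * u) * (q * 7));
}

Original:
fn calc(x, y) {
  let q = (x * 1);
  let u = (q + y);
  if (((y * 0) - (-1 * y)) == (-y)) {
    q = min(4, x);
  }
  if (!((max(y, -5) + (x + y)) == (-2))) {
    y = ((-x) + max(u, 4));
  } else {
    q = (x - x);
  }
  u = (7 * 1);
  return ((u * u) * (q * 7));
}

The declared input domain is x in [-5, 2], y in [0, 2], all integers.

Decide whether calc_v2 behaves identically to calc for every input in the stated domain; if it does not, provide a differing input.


Run the pair on x=-4, y=1.
calc: q := -4 | u := -3 | (((y * 0) - (-1 * y)) == (-y)): false | (!((max(y, -5) + (x + y)) == (-2))): false | q := 0 | u := 7 | result 0
calc_v2: q := -4 | u := -3 | (((y * 0) - (-1 * y)) == (-y)): false | (!(!((max(y, -5) + (x + y)) == (-2)))): true | q := 16 | u := 7 | result 5488
0 vs 5488 — the two versions disagree here.
verdict: not equivalent; witness: x=-4, y=1


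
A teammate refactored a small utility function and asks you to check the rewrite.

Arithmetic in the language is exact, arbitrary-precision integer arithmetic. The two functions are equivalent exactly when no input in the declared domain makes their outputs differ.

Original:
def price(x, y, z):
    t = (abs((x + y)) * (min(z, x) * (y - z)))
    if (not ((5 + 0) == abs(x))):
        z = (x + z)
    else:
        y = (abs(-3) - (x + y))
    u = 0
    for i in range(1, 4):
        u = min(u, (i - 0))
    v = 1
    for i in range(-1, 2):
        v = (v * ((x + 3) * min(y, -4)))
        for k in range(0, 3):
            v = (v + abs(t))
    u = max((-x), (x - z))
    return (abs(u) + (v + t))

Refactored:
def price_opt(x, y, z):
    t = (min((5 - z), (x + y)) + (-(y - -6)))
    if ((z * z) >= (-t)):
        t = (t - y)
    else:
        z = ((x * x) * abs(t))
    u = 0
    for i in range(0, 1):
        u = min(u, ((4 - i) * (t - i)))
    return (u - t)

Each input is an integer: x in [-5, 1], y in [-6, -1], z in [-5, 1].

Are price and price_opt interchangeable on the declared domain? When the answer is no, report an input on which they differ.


Run the pair on x=-5, y=-6, z=-5.
price: t=55, then (not ((5 + 0) == abs(x))) is false, then y=14, then u=0, then (i=1), then u=0, then (i=2), then u=0, then (i=3), then u=0, then v=1, then (i=-1), then v=8, then (k=0), then v=63, then (k=1), then v=118, then (k=2), then v=173, then (i=0), then v=1384, then (k=0), then v=1439, then (k=1), then v=1494, then (k=2), then v=1549, then (i=1), then v=12392, then (k=0), then v=12447, then (k=1), then v=12502, then (k=2), then v=12557, then u=5, then returns 12617
price_opt: t=-11, then ((z * z) >= (-t)) is true, then t=-5, then u=0, then (i=0), then u=-20, then returns -15
12617 != -15, so the rewrite changes behavior.
verdict: not equivalent; witness: x=-5, y=-6, z=-5
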